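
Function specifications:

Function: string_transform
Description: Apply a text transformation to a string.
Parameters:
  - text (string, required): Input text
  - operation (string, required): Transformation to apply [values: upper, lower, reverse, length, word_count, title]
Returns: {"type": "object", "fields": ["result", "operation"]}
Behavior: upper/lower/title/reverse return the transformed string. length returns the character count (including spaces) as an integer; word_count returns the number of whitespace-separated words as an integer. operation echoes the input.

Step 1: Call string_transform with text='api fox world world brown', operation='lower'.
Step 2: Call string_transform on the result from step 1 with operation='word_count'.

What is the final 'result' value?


Step 1: string_transform(text='api fox world world brown', operation='lower')
  -> result = 'api fox world world brown'
Step 2: string_transform(text='api fox world world brown', operation='word_count')
  words: api, fox, world, world, brown -> 5
  -> result = 5
5


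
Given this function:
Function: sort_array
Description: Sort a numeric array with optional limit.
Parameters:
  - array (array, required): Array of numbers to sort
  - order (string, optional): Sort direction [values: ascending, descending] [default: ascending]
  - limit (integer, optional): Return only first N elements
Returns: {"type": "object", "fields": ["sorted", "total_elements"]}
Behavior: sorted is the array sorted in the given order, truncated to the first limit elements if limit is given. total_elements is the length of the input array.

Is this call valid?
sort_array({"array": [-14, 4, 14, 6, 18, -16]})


Checking all required parameters present and types match... All valid.
Valid


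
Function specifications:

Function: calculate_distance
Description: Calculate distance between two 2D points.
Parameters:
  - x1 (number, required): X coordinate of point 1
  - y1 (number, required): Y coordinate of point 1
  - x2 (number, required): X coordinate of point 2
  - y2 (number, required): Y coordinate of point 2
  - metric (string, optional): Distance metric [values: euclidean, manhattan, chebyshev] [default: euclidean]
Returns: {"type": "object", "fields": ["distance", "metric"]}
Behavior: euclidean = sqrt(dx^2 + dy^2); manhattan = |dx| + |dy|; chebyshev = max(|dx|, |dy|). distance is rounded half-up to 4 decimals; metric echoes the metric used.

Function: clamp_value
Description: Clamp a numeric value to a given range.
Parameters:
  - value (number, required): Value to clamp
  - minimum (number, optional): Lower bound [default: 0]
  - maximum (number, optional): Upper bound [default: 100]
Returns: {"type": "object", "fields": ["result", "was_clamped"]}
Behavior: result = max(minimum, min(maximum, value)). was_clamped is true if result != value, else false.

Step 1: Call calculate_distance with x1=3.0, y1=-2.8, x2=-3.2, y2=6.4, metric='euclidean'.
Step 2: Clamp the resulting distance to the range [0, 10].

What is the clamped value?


Step 1: calculate_distance (euclidean)
  |dx| = |-3.2 - 3| = 6.2; |dy| = |6.4 - -2.8| = 9.2
  euclidean: sqrt(6.2^2 + 9.2^2) = sqrt(123.08) = 11.094143
  Round to 4 decimals: 11.0941
  -> distance = 11.0941
Step 2: clamp_value(value=11.0941, minimum=0, maximum=10)
  result = max(0, min(10, 11.0941)) = max(0, 10) = 10
  was_clamped = (10 != 11.0941) = true
  -> result = 10
10


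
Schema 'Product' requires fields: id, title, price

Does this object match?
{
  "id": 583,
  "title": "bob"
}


Checking required fields...
Missing: price
Invalid - missing required field 'price'


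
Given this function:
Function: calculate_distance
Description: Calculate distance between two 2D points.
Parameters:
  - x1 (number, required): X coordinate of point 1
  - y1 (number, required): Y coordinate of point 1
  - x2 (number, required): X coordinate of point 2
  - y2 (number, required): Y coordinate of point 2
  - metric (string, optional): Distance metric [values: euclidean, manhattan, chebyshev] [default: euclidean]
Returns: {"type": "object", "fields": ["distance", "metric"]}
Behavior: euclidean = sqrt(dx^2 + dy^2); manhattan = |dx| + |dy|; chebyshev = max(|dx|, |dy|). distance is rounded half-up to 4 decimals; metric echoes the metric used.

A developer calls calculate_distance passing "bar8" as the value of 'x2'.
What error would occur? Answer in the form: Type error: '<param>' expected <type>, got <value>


Spec: 'x2' is declared as number; "bar8" is a string.
Type error: 'x2' expected number, got "bar8"


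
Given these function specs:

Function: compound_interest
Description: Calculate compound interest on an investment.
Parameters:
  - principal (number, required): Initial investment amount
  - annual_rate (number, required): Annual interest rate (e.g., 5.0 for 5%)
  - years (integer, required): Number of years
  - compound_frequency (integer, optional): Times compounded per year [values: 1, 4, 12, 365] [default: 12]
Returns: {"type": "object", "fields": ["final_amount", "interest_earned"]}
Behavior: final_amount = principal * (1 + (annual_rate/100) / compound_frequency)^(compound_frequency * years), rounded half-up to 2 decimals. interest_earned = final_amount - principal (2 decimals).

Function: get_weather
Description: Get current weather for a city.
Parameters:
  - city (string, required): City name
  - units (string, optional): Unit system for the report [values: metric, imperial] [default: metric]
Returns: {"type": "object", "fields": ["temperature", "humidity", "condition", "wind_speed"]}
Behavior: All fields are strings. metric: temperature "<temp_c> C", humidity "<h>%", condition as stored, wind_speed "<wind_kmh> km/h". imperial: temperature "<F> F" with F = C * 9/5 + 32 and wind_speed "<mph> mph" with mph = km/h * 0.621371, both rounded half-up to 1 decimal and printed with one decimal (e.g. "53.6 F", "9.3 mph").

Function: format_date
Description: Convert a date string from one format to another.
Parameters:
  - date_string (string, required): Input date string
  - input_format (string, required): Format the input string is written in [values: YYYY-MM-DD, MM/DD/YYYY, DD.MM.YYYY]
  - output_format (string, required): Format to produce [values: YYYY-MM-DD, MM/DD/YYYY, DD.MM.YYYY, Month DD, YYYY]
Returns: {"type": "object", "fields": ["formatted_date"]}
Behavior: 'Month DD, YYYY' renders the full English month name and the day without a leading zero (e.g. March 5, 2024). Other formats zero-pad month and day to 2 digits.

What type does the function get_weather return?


The get_weather spec declares Returns: {"type": "object", "fields": ["temperature", "humidity", "condition", "wind_speed"]}
Type:
object


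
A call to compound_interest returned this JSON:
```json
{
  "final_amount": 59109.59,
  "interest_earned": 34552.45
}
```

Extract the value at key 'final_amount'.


59109.59


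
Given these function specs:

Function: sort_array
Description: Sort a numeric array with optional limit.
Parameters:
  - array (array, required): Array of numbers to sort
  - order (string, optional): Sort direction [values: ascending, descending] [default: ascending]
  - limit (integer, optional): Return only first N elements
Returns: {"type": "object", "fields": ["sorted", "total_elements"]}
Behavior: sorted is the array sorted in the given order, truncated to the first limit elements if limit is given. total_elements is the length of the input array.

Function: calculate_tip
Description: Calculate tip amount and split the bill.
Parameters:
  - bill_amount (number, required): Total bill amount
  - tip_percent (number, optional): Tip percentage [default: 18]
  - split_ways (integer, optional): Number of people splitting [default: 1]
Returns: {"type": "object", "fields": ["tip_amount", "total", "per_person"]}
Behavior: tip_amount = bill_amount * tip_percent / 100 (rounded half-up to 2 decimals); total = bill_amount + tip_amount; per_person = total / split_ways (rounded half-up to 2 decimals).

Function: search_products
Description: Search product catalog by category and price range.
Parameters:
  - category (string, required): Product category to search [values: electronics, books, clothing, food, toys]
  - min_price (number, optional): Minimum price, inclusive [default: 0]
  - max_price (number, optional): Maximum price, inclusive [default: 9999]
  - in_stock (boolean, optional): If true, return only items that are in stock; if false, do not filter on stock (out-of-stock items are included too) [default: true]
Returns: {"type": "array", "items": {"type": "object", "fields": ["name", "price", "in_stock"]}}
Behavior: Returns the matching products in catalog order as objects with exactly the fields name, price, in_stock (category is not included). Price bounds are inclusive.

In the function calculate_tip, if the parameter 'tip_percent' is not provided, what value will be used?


The calculate_tip spec declares:
  - tip_percent (number, optional): Tip percentage [default: 18]
Default:
18


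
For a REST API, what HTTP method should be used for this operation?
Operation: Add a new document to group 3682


GET = read, POST = create, PUT = update/replace, DELETE = remove
This operation is a create.
POST


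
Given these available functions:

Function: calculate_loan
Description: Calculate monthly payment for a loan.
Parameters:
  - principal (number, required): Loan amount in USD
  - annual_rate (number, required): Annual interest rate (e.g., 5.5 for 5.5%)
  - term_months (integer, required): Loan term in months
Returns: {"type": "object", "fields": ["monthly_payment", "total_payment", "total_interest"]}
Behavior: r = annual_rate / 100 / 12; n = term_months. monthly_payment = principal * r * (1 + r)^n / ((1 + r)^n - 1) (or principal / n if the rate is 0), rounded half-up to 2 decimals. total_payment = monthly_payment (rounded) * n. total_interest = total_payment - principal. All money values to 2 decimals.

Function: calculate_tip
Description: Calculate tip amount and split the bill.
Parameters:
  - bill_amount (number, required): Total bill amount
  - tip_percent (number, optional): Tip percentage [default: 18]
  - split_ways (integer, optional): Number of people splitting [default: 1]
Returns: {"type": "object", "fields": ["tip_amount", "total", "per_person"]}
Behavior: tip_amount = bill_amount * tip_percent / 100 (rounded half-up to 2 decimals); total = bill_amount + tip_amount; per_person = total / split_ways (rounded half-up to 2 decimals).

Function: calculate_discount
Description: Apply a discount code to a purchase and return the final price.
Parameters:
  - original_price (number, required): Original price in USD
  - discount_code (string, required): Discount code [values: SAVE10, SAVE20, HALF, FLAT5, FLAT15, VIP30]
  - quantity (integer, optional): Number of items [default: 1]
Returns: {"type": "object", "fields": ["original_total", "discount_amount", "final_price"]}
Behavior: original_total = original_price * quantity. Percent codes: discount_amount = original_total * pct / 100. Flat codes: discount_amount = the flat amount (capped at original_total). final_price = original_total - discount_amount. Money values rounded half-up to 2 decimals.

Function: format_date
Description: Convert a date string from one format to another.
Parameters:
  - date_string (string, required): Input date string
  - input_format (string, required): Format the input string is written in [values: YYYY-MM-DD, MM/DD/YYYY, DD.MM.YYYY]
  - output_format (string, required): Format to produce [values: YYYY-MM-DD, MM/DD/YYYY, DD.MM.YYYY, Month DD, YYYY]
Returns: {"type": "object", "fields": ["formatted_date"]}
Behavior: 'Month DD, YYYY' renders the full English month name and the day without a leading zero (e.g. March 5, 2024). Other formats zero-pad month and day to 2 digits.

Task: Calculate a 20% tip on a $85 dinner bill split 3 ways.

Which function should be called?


The task needs a function whose description is: Calculate tip amount and split the bill.
calculate_tip


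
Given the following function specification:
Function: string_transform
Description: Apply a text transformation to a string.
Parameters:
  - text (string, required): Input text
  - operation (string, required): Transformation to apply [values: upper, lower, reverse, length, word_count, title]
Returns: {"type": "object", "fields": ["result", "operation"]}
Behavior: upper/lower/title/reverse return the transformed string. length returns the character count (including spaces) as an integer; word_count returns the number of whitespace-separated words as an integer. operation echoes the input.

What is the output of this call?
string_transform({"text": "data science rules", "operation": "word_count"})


words: data, science, rules -> 3
Output:
{"result": 3, "operation": "word_count"}


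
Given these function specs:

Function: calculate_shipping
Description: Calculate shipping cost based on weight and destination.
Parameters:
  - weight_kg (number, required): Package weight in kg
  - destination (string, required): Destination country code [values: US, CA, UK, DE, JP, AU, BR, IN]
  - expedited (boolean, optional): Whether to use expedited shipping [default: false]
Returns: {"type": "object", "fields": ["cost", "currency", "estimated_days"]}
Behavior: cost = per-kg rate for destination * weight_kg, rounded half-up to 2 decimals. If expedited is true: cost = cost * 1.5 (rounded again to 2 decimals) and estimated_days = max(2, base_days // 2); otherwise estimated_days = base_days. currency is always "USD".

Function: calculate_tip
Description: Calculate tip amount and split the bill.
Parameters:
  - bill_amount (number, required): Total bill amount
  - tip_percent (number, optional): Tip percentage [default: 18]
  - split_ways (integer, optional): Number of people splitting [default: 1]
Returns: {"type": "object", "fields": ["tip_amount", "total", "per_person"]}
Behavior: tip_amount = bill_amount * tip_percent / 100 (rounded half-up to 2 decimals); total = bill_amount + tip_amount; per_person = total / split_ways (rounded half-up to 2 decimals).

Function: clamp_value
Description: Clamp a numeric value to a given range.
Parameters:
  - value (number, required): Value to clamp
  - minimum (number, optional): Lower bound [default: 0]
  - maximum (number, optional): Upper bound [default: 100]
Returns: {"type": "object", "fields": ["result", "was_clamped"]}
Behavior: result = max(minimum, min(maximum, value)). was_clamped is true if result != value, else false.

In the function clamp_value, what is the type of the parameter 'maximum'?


The clamp_value spec declares:
  - maximum (number, optional): Upper bound [default: 100]
Type:
number


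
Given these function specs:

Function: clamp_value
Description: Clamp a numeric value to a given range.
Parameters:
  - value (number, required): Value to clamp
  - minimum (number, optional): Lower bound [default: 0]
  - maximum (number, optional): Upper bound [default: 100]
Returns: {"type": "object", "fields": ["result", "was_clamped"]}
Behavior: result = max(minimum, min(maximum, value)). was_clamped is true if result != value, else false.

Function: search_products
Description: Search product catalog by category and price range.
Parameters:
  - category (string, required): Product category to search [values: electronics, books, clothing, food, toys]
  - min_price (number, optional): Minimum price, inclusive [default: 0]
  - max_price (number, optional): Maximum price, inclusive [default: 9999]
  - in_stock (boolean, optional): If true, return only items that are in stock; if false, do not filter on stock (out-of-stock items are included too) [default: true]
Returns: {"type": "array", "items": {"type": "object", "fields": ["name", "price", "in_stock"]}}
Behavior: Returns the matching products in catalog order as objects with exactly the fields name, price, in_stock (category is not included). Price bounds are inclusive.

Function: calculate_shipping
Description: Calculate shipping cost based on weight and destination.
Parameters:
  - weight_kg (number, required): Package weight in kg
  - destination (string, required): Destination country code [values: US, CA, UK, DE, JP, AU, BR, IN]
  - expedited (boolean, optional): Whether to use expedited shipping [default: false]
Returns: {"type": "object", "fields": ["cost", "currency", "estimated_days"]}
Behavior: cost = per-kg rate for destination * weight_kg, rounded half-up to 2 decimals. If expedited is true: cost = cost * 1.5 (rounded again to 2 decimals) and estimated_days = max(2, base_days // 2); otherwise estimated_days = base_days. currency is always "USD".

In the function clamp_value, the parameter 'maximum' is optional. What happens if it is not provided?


The clamp_value spec declares:
  - maximum (number, optional): Upper bound [default: 100]
It defaults to 100


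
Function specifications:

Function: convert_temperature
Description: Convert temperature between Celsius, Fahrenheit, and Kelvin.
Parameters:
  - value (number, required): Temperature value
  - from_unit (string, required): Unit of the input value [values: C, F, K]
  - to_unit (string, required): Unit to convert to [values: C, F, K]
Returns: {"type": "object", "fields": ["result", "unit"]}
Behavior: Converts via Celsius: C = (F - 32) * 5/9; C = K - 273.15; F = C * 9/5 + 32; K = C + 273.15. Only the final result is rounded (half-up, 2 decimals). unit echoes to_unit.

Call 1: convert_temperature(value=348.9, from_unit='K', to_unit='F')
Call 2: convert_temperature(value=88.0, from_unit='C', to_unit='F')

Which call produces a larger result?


Call 1:
  To C: 348.9 - 273.15 = 75.75
  To F: 75.75 * 9/5 + 32 = 168.35
  Round to 2 decimals: 168.35
  -> 168.35 F
Call 2:
  Input already in C: 88
  To F: 88 * 9/5 + 32 = 190.4
  Round to 2 decimals: 190.4
  -> 190.4 F
Call 2 (190.4 F)


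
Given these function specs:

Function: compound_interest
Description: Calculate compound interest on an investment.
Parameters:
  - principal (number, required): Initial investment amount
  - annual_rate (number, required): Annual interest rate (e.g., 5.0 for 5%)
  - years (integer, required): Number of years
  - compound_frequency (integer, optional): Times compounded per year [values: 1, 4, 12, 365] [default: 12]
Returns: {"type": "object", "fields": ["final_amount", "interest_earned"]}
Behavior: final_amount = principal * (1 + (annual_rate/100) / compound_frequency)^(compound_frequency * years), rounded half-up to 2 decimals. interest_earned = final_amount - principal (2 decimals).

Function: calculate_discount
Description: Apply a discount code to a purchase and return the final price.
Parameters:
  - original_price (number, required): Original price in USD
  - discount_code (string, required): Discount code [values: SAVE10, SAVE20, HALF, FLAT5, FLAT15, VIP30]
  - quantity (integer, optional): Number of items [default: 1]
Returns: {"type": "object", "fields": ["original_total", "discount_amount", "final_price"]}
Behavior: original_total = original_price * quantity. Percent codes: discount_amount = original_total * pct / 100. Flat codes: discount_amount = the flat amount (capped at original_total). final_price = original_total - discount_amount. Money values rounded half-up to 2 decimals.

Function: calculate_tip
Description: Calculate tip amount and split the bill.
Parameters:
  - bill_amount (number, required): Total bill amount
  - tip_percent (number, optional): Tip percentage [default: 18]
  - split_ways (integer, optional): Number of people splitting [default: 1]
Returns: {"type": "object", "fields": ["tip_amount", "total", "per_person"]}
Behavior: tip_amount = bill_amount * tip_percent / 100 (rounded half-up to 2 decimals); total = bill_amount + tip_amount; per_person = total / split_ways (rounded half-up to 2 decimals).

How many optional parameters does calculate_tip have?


Parameters of calculate_tip: bill_amount (required), tip_percent (optional), split_ways (optional)
Optional count:
2


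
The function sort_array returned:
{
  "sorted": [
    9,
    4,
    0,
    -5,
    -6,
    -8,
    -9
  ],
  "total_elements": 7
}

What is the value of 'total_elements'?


7


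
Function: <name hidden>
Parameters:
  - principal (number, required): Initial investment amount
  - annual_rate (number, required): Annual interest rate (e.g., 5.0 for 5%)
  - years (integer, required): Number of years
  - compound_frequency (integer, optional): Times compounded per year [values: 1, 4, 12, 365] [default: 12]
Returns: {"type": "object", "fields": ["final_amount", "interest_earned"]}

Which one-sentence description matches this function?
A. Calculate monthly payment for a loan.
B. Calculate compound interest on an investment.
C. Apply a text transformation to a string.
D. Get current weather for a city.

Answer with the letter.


Parameters principal, annual_rate, years, compound_frequency and return ["final_amount", "interest_earned"] fit: Calculate compound interest on an investment.
B


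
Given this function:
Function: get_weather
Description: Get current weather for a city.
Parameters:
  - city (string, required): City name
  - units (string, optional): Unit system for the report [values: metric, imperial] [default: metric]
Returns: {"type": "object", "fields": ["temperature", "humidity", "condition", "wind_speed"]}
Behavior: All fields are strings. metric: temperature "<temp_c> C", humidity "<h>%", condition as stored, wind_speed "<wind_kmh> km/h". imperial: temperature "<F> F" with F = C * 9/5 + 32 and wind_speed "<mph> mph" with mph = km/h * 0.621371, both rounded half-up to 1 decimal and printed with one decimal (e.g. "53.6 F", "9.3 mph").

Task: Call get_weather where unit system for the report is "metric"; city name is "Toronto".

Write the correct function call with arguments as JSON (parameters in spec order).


Mapping each described value to its parameter name:
  'Unit system for the report' -> units = "metric"
  'City name' -> city = "Toronto"
get_weather({"city": "Toronto", "units": "metric"})


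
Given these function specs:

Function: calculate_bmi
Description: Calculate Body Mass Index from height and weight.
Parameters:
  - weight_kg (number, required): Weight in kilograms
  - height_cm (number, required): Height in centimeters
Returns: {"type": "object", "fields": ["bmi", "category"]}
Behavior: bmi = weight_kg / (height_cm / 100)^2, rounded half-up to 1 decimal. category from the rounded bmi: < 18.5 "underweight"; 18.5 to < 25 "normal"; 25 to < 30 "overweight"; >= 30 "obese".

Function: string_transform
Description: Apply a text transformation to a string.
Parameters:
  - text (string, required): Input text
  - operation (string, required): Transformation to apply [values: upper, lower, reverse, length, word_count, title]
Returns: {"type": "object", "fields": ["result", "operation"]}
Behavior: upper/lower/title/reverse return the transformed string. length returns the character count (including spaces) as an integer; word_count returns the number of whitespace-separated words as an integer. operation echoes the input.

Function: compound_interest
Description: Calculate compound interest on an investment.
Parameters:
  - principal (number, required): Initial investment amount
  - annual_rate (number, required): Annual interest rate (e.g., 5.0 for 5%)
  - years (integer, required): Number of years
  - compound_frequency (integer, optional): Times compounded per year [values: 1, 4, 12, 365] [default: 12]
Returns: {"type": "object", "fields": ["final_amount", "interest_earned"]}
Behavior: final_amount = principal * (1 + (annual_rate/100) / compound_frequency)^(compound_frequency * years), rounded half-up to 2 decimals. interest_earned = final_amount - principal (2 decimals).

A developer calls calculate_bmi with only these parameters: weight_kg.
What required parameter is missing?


Required parameters: weight_kg, height_cm
Provided: weight_kg
Missing: height_cm
height_cm


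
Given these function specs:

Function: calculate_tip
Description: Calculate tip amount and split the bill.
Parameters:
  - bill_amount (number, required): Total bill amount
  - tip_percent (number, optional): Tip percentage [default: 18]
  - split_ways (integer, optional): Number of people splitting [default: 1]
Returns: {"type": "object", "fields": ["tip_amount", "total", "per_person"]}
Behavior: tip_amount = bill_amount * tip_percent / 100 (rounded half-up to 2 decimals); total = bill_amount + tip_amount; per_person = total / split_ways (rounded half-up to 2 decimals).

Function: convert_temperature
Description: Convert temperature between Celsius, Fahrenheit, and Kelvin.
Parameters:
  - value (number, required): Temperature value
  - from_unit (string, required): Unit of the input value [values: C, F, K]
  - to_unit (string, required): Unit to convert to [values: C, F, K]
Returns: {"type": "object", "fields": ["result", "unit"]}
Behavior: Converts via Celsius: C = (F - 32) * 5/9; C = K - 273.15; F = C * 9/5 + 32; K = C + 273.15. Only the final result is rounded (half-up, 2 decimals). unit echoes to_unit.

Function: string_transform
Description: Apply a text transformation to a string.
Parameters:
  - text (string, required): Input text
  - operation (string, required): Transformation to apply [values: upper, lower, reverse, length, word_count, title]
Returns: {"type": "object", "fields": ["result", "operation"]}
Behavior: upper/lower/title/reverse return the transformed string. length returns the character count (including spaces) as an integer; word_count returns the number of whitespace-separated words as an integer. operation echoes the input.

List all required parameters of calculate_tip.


Parameters of calculate_tip and their required/optional flag:
  bill_amount: required
  tip_percent: optional
  split_ways: optional
bill_amount


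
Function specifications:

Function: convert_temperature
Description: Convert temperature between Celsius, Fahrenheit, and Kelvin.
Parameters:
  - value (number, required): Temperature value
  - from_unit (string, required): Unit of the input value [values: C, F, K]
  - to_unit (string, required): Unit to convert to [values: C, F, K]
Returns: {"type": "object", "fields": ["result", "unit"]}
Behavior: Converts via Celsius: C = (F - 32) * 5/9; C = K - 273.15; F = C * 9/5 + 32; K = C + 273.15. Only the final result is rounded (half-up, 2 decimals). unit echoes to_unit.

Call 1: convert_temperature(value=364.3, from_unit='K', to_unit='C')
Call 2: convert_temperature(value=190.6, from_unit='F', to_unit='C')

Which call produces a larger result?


Call 1:
  To C: 364.3 - 273.15 = 91.15
  Target is C: 91.15
  Round to 2 decimals: 91.15
  -> 91.15 C
Call 2:
  To C: (190.6 - 32) * 5/9 = 88.111111
  Target is C: 88.111111
  Round to 2 decimals: 88.11
  -> 88.11 C
Call 1 (91.15 C)


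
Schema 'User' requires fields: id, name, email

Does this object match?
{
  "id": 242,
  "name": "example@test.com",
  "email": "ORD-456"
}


Checking required fields... All present.
Valid - all required fields present


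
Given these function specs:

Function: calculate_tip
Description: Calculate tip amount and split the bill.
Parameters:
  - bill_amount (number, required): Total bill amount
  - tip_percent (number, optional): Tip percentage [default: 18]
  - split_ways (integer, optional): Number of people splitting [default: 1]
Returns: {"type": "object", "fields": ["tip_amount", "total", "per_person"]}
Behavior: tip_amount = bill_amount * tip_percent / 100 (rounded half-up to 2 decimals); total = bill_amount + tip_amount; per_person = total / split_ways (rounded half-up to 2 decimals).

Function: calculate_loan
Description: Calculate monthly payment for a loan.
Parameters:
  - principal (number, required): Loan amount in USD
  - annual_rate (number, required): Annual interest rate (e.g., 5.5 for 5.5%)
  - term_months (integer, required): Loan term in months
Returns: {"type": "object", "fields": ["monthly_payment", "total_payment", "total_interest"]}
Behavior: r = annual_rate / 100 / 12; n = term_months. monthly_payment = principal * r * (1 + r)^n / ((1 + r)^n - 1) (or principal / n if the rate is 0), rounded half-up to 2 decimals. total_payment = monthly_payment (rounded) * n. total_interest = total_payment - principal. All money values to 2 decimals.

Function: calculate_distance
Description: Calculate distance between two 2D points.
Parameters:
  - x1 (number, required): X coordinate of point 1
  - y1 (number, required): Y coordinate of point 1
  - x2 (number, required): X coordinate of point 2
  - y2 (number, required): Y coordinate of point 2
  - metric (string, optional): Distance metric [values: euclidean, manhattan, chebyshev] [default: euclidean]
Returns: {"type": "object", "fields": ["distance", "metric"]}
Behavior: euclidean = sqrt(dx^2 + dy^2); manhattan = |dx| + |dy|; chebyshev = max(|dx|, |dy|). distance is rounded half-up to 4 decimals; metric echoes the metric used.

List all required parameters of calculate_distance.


Parameters of calculate_distance and their required/optional flag:
  x1: required
  y1: required
  x2: required
  y2: required
  metric: optional
x1, x2, y1, y2


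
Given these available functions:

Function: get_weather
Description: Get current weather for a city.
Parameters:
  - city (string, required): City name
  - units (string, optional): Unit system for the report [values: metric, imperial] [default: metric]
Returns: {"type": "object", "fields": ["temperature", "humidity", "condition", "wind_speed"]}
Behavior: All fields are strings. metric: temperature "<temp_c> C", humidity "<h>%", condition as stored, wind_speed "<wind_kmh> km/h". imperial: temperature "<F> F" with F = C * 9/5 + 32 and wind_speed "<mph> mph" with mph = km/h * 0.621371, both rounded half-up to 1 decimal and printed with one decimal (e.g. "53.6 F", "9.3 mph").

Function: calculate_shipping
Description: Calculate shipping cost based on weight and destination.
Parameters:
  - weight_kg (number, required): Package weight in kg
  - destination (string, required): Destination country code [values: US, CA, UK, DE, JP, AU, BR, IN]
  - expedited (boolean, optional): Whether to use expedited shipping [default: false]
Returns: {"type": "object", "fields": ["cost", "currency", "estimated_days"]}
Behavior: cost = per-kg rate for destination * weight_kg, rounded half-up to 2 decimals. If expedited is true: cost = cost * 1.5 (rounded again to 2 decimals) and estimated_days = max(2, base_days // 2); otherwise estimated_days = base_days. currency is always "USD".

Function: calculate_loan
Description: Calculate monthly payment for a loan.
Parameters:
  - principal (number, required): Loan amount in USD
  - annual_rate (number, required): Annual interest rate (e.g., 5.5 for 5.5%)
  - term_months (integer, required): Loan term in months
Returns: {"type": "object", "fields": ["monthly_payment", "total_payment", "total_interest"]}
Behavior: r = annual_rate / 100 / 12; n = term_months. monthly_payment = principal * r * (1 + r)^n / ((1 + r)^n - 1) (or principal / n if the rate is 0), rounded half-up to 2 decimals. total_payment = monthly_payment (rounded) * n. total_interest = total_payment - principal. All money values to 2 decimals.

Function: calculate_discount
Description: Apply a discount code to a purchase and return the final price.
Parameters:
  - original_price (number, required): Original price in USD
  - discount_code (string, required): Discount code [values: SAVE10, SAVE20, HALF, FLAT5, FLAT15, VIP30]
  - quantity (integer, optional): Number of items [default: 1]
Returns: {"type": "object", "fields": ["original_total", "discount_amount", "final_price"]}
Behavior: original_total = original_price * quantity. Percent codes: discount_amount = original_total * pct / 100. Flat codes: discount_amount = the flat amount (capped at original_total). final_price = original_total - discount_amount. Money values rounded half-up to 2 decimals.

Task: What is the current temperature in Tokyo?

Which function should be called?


The task needs a function whose description is: Get current weather for a city.
get_weather


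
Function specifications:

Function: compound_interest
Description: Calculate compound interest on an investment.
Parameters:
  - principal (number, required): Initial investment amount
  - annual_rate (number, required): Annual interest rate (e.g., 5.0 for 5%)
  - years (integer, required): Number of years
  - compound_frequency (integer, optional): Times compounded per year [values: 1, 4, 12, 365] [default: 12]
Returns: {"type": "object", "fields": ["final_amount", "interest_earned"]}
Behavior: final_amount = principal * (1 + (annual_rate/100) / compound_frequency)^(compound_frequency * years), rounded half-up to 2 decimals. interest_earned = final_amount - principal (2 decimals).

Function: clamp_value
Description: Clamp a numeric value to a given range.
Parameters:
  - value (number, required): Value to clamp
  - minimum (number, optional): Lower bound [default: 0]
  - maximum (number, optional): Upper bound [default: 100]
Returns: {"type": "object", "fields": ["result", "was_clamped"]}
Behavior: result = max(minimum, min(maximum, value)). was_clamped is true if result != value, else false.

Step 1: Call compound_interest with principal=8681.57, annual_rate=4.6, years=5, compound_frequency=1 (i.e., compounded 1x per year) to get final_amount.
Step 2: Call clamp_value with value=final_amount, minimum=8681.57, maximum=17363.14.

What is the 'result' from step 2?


Step 1: compound_interest
  rate per period = 4.6/100/1 = 0.046 (keep full precision); periods = 1 * 5 = 5
  (1 + 0.046)^5 = 1.25215595
  final_amount = 8681.57 * 1.25215595 = 10870.679559 -> 10870.68
  interest_earned = 10870.68 - 8681.57 = 2189.11
  -> final_amount = 10870.68
Step 2: clamp_value(value=10870.68, minimum=8681.57, maximum=17363.14)
  result = max(8681.57, min(17363.14, 10870.68)) = max(8681.57, 10870.68) = 10870.68
  was_clamped = (10870.68 != 10870.68) = false
  -> result = 10870.68
10870.68


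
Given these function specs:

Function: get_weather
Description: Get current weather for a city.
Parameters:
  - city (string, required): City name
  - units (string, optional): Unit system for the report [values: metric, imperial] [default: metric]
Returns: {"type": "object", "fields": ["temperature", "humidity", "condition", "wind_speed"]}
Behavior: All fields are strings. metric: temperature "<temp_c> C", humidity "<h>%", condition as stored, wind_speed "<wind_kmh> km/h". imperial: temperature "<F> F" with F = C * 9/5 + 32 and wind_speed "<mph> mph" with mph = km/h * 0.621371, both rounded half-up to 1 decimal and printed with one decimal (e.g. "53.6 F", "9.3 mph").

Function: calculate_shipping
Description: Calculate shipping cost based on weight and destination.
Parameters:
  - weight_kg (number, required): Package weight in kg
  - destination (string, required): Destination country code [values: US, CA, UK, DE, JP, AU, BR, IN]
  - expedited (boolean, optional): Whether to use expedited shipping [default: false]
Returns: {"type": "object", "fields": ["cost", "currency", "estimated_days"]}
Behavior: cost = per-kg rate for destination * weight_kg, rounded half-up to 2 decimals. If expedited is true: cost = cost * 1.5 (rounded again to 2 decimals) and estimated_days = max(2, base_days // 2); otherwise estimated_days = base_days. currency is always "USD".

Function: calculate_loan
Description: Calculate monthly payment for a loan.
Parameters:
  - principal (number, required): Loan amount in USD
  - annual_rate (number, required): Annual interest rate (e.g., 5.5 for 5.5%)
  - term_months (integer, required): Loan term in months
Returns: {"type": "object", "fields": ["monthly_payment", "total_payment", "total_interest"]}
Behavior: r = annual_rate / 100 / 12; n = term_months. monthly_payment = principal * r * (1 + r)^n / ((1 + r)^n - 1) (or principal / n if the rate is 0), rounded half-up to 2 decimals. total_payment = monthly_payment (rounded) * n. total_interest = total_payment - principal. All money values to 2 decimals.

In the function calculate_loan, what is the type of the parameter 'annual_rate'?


The calculate_loan spec declares:
  - annual_rate (number, required): Annual interest rate (e.g., 5.5 for 5.5%)
Type:
number


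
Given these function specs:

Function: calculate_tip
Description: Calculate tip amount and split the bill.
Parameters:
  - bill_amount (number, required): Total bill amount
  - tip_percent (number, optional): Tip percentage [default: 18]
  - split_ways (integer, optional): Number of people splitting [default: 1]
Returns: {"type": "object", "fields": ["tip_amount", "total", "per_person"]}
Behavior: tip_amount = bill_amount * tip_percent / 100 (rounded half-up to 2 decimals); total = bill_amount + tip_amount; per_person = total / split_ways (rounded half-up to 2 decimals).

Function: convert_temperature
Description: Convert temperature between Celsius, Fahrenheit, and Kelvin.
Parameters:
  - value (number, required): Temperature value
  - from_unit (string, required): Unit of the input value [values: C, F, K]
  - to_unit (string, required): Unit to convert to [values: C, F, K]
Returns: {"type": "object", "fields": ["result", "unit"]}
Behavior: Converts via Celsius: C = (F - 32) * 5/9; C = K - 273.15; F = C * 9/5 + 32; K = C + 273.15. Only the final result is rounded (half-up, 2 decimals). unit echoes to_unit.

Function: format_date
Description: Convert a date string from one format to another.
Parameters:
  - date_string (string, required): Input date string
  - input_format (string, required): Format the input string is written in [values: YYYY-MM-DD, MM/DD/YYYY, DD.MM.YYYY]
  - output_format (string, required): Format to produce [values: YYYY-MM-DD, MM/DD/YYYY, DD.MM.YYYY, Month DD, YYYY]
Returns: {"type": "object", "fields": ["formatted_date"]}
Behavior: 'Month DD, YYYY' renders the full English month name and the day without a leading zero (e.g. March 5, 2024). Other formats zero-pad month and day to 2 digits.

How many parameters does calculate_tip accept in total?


Parameters of calculate_tip: bill_amount (required), tip_percent (optional), split_ways (optional)
Total:
3


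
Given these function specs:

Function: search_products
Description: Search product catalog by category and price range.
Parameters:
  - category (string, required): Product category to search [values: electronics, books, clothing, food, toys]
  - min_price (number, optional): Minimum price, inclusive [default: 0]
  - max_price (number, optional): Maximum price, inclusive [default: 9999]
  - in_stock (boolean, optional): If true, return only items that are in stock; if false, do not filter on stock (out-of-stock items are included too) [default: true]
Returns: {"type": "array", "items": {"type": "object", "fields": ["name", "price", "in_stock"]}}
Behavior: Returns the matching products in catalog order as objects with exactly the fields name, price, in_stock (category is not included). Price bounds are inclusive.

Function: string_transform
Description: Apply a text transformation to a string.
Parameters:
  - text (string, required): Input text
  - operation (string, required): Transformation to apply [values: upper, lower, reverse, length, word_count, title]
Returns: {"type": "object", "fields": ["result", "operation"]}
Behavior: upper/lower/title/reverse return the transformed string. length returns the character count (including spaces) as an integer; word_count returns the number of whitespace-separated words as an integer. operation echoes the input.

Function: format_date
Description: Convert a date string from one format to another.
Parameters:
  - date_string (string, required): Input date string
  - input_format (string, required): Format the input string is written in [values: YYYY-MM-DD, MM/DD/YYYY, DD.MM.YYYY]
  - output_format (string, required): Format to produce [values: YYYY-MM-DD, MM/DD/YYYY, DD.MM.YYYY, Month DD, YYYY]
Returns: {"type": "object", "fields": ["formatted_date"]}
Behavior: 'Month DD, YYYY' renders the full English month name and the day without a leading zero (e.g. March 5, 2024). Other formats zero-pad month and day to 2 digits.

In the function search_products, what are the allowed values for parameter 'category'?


The search_products spec declares:
  - category (string, required): Product category to search [values: electronics, books, clothing, food, toys]
Allowed values:
electronics, books, clothing, food, toys


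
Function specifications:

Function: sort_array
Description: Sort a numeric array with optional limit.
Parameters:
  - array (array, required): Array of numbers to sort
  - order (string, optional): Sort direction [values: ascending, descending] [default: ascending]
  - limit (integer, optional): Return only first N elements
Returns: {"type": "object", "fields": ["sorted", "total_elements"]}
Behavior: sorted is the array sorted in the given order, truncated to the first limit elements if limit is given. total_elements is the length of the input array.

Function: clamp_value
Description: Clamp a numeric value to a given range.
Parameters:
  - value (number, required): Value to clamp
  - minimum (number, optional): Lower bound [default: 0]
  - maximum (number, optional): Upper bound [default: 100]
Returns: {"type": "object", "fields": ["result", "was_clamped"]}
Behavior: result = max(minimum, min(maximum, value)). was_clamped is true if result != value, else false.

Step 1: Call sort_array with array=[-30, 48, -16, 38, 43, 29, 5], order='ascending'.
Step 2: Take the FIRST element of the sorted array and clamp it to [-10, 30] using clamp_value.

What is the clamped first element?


Step 1: sort_array(order=ascending)
  sorted: [-30, -16, 5, 29, 38, 43, 48]
  -> first element = -30
Step 2: clamp_value(value=-30, minimum=-10, maximum=30)
  result = max(-10, min(30, -30)) = max(-10, -30) = -10
  was_clamped = (-10 != -30) = true
  -> result = -10
-10
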